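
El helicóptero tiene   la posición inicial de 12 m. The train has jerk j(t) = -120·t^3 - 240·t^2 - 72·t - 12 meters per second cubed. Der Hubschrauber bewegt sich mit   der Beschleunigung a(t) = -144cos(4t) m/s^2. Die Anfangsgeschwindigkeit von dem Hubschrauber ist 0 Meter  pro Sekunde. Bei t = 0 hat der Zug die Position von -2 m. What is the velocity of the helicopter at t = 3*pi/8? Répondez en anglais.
We need to integrate our acceleration equation a(t) = -144·cos(4·t) 1 time. Finding the integral of a(t) and using v(0) = 0: v(t) = -36·sin(4·t). Using v(t) = -36·sin(4·t) and substituting t = 3*pi/8, we find v = 36.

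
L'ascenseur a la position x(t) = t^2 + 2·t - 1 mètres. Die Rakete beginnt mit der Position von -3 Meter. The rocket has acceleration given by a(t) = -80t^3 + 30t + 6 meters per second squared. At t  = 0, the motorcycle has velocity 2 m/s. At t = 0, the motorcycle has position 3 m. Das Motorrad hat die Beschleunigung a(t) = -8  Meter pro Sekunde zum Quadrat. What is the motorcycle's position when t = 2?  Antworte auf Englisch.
To find the answer, we compute 2 antiderivatives of a(t) = -8. Integrating acceleration and using the initial condition v(0) = 2, we get v(t) = 2 - 8·t. The antiderivative of velocity is position. Using x(0) = 3, we get x(t) = -4·t^2 + 2·t + 3. From the given position equation x(t) = -4·t^2 + 2·t + 3, we substitute t = 2 to get x = -9.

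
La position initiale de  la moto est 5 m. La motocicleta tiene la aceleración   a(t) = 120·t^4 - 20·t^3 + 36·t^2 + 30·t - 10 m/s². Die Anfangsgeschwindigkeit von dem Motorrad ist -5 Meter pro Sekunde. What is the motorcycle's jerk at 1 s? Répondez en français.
Nous devons dériver notre équation de l'accélération a(t) = 120·t^4 - 20·t^3 + 36·t^2 + 30·t - 10 1 fois. La dérivée de l'accélération donne le jerk: j(t) = 480·t^3 - 60·t^2 + 72·t + 30. En utilisant j(t) = 480·t^3 - 60·t^2 + 72·t + 30 et en substituant t = 1, nous trouvons j = 522.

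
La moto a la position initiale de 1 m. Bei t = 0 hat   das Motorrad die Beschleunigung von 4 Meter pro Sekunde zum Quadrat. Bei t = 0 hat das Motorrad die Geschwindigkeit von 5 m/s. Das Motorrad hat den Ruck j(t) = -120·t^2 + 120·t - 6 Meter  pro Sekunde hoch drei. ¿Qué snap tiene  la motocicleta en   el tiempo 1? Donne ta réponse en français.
Pour résoudre ceci, nous devons prendre 1 dérivée de notre équation du jerk j(t) = -120·t^2 + 120·t - 6. En dérivant le jerk, nous obtenons le snap: s(t) = 120 - 240·t. De l'équation du snap s(t) = 120 - 240·t, nous substituons t = 1 pour obtenir s = -120.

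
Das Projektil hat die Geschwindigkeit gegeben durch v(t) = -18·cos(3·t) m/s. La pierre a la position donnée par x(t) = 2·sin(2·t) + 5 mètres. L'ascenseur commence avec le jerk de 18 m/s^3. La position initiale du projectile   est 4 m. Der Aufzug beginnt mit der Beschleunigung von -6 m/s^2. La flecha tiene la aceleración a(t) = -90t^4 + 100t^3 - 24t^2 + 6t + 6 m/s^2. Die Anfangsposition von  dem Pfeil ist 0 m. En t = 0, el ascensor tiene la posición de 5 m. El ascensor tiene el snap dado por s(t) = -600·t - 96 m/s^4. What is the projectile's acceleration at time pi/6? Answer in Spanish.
Debemos derivar nuestra ecuación de la velocidad v(t) = -18·cos(3·t) 1 vez. Tomando d/dt de v(t), encontramos a(t) = 54·sin(3·t). Usando a(t) = 54·sin(3·t) y sustituyendo t = pi/6, encontramos a = 54.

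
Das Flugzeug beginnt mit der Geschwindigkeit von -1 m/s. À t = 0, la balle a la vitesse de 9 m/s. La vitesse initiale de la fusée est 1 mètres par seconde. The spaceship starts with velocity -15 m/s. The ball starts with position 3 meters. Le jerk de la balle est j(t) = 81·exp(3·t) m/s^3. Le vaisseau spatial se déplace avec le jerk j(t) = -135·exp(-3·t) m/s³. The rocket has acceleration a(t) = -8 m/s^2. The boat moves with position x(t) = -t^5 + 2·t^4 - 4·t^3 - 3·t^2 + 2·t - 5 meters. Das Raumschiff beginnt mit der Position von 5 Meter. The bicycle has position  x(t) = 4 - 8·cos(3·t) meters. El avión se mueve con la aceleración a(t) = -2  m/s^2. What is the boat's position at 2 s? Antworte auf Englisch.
We have position x(t) = -t^5 + 2·t^4 - 4·t^3 - 3·t^2 + 2·t - 5. Substituting t = 2: x(2) = -45.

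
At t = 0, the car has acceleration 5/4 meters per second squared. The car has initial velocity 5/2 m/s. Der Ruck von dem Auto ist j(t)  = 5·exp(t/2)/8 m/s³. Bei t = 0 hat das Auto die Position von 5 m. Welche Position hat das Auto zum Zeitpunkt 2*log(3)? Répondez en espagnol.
Para resolver esto, necesitamos tomar 3 antiderivadas de nuestra ecuación de la sacudida j(t) = 5·exp(t/2)/8. Integrando la sacudida y usando la condición inicial a(0) = 5/4, obtenemos a(t) = 5·exp(t/2)/4. Tomando ∫a(t)dt y aplicando v(0) = 5/2, encontramos v(t) = 5·exp(t/2)/2. La antiderivada de la velocidad es la posición. Usando x(0) = 5, obtenemos x(t) = 5·exp(t/2). De la ecuación de la posición x(t) = 5·exp(t/2), sustituimos t = 2*log(3) para obtener x = 15.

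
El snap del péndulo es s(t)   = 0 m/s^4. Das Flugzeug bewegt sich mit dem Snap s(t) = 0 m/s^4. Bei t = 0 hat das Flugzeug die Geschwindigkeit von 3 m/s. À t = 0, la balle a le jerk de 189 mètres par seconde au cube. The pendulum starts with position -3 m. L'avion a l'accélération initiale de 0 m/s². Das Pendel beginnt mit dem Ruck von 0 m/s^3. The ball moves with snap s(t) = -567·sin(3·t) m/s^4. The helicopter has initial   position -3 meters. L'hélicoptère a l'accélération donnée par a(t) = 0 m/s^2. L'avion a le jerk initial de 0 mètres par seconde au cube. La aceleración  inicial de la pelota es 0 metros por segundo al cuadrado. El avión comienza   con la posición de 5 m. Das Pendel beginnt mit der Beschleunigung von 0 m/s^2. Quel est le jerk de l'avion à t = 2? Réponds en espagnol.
Debemos encontrar la integral de nuestra ecuación del snap s(t) = 0 1 vez. Tomando ∫s(t)dt y aplicando j(0) = 0, encontramos j(t) = 0. Tenemos la sacudida j(t) = 0. Sustituyendo t = 2: j(2) = 0.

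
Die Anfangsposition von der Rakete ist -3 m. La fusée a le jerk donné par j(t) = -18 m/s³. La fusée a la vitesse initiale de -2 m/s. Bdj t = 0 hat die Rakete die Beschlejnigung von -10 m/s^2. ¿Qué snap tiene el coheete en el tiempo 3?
Partiendo de la sacudida j(t) = -18, tomamos 1 derivada. La derivada de la sacudida da el snap: s(t) = 0. Usando s(t) = 0 y sustituyendo t = 3, encontramos s = 0.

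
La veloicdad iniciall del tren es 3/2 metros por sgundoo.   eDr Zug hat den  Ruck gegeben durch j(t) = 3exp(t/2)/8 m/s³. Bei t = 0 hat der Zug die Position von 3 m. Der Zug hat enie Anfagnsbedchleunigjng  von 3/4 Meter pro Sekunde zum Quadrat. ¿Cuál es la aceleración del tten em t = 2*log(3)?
Partiendo de la sacudida j(t) = 3·exp(t/2)/8, tomamos 1 antiderivada. Integrando la sacudida y usando la condición inicial a(0) = 3/4, obtenemos a(t) = 3·exp(t/2)/4. De la ecuación de la aceleración a(t) = 3·exp(t/2)/4, sustituimos t = 2*log(3) para obtener a = 9/4.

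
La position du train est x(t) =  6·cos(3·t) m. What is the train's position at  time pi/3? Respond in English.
Using x(t) = 6·cos(3·t) and substituting t = pi/3, we find x = -6.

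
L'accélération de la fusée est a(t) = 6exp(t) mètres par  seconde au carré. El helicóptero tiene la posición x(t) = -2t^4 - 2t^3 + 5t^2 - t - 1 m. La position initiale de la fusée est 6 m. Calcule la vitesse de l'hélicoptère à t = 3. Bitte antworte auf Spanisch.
Para resolver esto, necesitamos tomar 1 derivada de nuestra ecuación de la posición x(t) = -2·t^4 - 2·t^3 + 5·t^2 - t - 1. La derivada de la posición da la velocidad: v(t) = -8·t^3 - 6·t^2 + 10·t - 1. De la ecuación de la velocidad v(t) = -8·t^3 - 6·t^2 + 10·t - 1, sustituimos t = 3 para obtener v = -241.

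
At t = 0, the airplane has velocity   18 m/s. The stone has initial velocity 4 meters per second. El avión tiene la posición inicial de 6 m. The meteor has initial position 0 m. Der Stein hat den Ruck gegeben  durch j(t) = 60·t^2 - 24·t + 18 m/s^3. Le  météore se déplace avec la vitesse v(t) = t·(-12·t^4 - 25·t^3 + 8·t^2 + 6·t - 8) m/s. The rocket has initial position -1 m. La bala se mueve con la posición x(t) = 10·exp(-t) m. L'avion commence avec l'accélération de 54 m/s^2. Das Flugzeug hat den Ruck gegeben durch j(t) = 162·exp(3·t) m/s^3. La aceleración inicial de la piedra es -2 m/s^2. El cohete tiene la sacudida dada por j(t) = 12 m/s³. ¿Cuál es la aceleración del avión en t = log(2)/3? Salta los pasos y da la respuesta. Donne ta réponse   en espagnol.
La respuesta es 108.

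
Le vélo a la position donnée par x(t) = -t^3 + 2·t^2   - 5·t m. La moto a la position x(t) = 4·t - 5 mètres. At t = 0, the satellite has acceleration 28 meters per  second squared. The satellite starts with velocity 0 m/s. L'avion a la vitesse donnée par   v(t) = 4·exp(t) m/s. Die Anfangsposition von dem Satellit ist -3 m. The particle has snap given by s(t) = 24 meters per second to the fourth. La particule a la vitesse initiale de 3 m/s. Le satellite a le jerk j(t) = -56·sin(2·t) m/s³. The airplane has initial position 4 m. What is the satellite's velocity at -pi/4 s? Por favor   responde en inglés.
We need to integrate our jerk equation j(t) = -56·sin(2·t) 2 times. Integrating jerk and using the initial condition a(0) = 28, we get a(t) = 28·cos(2·t). Finding the integral of a(t) and using v(0) = 0: v(t) = 14·sin(2·t). Using v(t) = 14·sin(2·t) and substituting t = -pi/4, we find v = -14.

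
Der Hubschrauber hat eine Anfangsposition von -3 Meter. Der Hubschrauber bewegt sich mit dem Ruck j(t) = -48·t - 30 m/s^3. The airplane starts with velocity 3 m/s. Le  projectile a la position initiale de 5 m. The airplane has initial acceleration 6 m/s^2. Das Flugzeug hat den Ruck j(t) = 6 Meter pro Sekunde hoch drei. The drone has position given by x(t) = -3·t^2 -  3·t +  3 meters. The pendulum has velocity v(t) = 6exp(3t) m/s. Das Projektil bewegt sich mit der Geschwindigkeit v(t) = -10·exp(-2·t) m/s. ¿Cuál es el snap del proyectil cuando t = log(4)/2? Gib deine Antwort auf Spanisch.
Para resolver esto, necesitamos tomar 3 derivadas de nuestra ecuación de la velocidad v(t) = -10·exp(-2·t). La derivada de la velocidad da la aceleración: a(t) = 20·exp(-2·t). Derivando la aceleración, obtenemos la sacudida: j(t) = -40·exp(-2·t). Derivando la sacudida, obtenemos el snap: s(t) = 80·exp(-2·t). Usando s(t) = 80·exp(-2·t) y sustituyendo t = log(4)/2, encontramos s = 20.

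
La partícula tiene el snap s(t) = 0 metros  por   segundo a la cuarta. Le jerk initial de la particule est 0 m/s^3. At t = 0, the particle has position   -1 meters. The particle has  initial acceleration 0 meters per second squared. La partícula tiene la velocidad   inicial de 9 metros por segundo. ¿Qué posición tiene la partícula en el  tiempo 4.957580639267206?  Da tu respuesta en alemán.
Ausgehend von dem Snap s(t) = 0, nehmen wir 4 Integrale. Das Integral von dem Snap ist der Ruck. Mit j(0) = 0 erhalten wir j(t) = 0. Mit ∫j(t)dt und Anwendung von a(0) = 0, finden wir a(t) = 0. Mit ∫a(t)dt und Anwendung von v(0) = 9, finden wir v(t) = 9. Das Integral von der Geschwindigkeit, mit x(0) = -1, ergibt die Position: x(t) = 9·t - 1. Aus der Gleichung für die Position x(t) = 9·t - 1, setzen wir t = 4.957580639267206 ein und erhalten x = 43.6182257534049.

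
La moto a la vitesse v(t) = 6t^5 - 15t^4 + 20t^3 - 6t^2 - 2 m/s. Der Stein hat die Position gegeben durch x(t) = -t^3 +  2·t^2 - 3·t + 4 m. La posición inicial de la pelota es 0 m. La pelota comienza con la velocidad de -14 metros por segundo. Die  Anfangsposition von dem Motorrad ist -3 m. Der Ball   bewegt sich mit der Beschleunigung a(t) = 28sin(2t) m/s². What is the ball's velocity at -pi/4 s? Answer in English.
Starting from acceleration a(t) = 28·sin(2·t), we take 1 integral. Finding the antiderivative of a(t) and using v(0) = -14: v(t) = -14·cos(2·t). We have velocity v(t) = -14·cos(2·t). Substituting t = -pi/4: v(-pi/4) = 0.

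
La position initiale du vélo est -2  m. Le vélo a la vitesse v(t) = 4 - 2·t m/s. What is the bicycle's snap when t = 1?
Starting from velocity v(t) = 4 - 2·t, we take 3 derivatives. The derivative of velocity gives acceleration: a(t) = -2. Taking d/dt of a(t), we find j(t) = 0. Taking d/dt of j(t), we find s(t) = 0. Using s(t) = 0 and substituting t = 1, we find s = 0.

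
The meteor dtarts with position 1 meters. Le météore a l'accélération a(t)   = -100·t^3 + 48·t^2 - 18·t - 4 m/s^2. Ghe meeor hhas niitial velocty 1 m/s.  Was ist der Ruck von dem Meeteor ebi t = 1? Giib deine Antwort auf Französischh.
En partant de l'accélération a(t) = -100·t^3 + 48·t^2 - 18·t - 4, nous prenons 1 dérivée. La dérivée de l'accélération donne le jerk: j(t) = -300·t^2 + 96·t - 18. En utilisant j(t) = -300·t^2 + 96·t - 18 et en substituant t = 1, nous trouvons j = -222.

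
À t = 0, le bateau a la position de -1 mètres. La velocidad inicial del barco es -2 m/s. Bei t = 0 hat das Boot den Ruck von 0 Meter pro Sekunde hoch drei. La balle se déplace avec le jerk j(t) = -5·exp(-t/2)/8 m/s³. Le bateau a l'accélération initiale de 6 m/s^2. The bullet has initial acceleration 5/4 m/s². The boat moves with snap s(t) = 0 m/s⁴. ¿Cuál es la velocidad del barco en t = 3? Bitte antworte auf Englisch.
To find the answer, we compute 3 integrals of s(t) = 0. Taking ∫s(t)dt and applying j(0) = 0, we find j(t) = 0. Taking ∫j(t)dt and applying a(0) = 6, we find a(t) = 6. The antiderivative of acceleration, with v(0) = -2, gives velocity: v(t) = 6·t - 2. We have velocity v(t) = 6·t - 2. Substituting t = 3: v(3) = 16.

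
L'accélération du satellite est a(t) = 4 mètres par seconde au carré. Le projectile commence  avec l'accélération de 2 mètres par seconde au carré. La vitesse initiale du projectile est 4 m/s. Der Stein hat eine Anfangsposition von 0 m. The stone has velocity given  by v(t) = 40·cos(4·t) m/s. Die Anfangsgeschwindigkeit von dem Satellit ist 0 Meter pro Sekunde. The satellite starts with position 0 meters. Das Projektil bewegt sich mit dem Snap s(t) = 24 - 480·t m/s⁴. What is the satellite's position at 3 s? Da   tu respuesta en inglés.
Starting from acceleration a(t) = 4, we take 2 integrals. The antiderivative of acceleration, with v(0) = 0, gives velocity: v(t) = 4·t. Integrating velocity and using the initial condition x(0) = 0, we get x(t) = 2·t^2. We have position x(t) = 2·t^2. Substituting t = 3: x(3) = 18.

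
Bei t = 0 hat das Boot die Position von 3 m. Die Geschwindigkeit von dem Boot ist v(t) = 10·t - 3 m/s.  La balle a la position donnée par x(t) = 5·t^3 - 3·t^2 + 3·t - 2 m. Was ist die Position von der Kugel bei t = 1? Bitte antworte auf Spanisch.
De la ecuación de la posición x(t) = 5·t^3 - 3·t^2 + 3·t - 2, sustituimos t = 1 para obtener x = 3.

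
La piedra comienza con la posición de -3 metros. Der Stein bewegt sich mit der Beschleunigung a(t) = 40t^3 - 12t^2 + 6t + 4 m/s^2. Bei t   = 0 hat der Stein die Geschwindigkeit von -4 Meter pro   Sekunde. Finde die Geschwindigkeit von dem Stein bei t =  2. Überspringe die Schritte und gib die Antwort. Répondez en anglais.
v(2) = 144.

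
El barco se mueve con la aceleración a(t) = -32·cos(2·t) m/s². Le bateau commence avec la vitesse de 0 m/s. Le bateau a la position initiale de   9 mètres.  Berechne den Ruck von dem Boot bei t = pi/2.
Um dies zu lösen, müssen wir 1 Ableitung unserer Gleichung für die Beschleunigung a(t) = -32·cos(2·t) nehmen. Durch Ableiten von der Beschleunigung erhalten wir den Ruck: j(t) = 64·sin(2·t). Aus der Gleichung für den Ruck j(t) = 64·sin(2·t), setzen wir t = pi/2 ein und erhalten j = 0.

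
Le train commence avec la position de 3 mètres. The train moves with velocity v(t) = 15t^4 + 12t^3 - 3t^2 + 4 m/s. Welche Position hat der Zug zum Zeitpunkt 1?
Ausgehend von der Geschwindigkeit v(t) = 15·t^4 + 12·t^3 - 3·t^2 + 4, nehmen wir 1 Integral. Die Stammfunktion von der Geschwindigkeit, mit x(0) = 3, ergibt die Position: x(t) = 3·t^5 + 3·t^4 - t^3 + 4·t + 3. Mit x(t) = 3·t^5 + 3·t^4 - t^3 + 4·t + 3 und Einsetzen von t = 1, finden wir x = 12.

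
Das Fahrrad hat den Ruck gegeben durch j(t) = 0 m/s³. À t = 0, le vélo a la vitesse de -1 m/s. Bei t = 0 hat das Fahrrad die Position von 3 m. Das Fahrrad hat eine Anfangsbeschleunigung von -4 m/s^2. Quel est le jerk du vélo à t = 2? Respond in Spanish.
Tenemos la sacudida j(t) = 0. Sustituyendo t = 2: j(2) = 0.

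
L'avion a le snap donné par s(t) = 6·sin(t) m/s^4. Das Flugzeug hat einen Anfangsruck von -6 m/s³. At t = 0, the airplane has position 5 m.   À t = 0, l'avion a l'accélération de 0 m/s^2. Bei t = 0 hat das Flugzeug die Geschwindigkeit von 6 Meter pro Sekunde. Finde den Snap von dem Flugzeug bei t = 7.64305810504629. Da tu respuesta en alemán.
Mit s(t) = 6·sin(t) und Einsetzen von t = 7.64305810504629, finden wir s = 5.86702787351764.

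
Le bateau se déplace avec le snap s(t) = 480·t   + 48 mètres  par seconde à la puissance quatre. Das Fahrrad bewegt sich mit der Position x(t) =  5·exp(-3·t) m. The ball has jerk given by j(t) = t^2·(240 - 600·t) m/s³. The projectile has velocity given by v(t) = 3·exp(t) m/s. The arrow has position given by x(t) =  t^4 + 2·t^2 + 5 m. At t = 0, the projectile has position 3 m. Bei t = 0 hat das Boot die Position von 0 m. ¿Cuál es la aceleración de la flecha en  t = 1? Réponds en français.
En partant de la position x(t) = t^4 + 2·t^2 + 5, nous prenons 2 dérivées. En dérivant la position, nous obtenons la vitesse: v(t) = 4·t^3 + 4·t. La dérivée de la vitesse donne l'accélération: a(t) = 12·t^2 + 4. De l'équation de l'accélération a(t) = 12·t^2 + 4, nous substituons t = 1 pour obtenir a = 16.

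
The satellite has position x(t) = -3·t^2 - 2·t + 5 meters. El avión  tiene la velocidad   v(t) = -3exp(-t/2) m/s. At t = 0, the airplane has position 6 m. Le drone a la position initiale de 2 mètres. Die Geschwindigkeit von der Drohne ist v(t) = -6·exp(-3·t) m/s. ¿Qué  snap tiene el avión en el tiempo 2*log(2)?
Debemos derivar nuestra ecuación de la velocidad v(t) = -3·exp(-t/2) 3 veces. La derivada de la velocidad da la aceleración: a(t) = 3·exp(-t/2)/2. La derivada de la aceleración da la sacudida: j(t) = -3·exp(-t/2)/4. La derivada de la sacudida da el snap: s(t) = 3·exp(-t/2)/8. De la ecuación del snap s(t) = 3·exp(-t/2)/8, sustituimos t = 2*log(2) para obtener s = 3/16.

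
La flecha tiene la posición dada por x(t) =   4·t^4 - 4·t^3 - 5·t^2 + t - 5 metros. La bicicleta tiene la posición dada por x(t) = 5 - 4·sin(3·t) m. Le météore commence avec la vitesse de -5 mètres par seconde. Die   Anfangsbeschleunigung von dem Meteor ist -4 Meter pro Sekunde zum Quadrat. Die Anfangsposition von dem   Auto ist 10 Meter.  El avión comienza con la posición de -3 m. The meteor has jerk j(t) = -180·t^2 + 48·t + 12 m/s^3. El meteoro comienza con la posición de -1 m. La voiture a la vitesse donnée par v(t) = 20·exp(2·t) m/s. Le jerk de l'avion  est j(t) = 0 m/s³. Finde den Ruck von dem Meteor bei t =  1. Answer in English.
From the given jerk equation j(t) = -180·t^2 + 48·t + 12, we substitute t = 1 to get j = -120.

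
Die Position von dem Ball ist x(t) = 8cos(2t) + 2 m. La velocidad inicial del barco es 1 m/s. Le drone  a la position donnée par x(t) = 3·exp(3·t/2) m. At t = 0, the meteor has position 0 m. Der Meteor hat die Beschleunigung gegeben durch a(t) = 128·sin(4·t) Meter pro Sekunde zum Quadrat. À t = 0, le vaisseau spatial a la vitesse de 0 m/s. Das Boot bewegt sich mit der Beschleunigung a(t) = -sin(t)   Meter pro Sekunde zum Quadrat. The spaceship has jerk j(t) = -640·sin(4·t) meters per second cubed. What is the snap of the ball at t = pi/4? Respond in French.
Nous devons dériver notre équation de la position x(t) = 8·cos(2·t) + 2 4 fois. La dérivée de la position donne la vitesse: v(t) = -16·sin(2·t). En prenant d/dt de v(t), nous trouvons a(t) = -32·cos(2·t). La dérivée de l'accélération donne le jerk: j(t) = 64·sin(2·t). La dérivée du jerk donne le snap: s(t) = 128·cos(2·t). En utilisant s(t) = 128·cos(2·t) et en substituant t = pi/4, nous trouvons s = 0.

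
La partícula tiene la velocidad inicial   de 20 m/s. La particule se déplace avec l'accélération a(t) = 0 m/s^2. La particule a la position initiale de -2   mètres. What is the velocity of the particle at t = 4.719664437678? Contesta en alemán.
Ausgehend von der Beschleunigung a(t) = 0, nehmen wir 1 Stammfunktion. Mit ∫a(t)dt und Anwendung von v(0) = 20, finden wir v(t) = 20. Aus der Gleichung für die Geschwindigkeit v(t) = 20, setzen wir t = 4.719664437678 ein und erhalten v = 20.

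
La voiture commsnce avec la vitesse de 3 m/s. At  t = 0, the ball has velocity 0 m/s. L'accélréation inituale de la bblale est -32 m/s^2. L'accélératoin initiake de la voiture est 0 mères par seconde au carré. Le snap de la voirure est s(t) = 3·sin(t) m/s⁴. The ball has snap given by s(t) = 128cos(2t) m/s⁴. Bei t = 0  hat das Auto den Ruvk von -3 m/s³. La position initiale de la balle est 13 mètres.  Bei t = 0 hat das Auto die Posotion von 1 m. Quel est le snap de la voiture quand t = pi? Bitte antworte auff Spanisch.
De la ecuación del snap s(t) = 3·sin(t), sustituimos t = pi para obtener s = 0.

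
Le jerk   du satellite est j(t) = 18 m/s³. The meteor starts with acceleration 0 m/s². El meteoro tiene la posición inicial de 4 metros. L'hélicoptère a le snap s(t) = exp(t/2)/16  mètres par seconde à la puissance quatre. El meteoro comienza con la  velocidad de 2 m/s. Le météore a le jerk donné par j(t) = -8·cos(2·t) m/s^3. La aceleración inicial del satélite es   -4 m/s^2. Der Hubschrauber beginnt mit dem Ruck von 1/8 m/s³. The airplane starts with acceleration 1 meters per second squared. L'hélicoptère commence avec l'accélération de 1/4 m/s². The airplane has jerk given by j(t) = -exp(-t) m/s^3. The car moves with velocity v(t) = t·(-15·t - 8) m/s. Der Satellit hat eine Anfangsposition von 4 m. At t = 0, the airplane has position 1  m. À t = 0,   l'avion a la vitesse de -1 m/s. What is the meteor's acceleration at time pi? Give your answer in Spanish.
Para resolver esto, necesitamos tomar 1 integral de nuestra ecuación de la sacudida j(t) = -8·cos(2·t). La integral de la sacudida es la aceleración. Usando a(0) = 0, obtenemos a(t) = -4·sin(2·t). Usando a(t) = -4·sin(2·t) y sustituyendo t = pi, encontramos a = 0.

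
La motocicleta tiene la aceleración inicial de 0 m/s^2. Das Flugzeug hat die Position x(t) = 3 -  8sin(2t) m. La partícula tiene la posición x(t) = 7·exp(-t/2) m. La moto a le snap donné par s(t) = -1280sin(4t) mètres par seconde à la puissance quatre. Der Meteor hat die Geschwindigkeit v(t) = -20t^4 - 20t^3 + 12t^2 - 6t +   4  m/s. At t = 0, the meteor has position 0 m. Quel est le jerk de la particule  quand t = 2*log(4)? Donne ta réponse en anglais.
We must differentiate our position equation x(t) = 7·exp(-t/2) 3 times. The derivative of position gives velocity: v(t) = -7·exp(-t/2)/2. Taking d/dt of v(t), we find a(t) = 7·exp(-t/2)/4. The derivative of acceleration gives jerk: j(t) = -7·exp(-t/2)/8. From the given jerk equation j(t) = -7·exp(-t/2)/8, we substitute t = 2*log(4) to get j = -7/32.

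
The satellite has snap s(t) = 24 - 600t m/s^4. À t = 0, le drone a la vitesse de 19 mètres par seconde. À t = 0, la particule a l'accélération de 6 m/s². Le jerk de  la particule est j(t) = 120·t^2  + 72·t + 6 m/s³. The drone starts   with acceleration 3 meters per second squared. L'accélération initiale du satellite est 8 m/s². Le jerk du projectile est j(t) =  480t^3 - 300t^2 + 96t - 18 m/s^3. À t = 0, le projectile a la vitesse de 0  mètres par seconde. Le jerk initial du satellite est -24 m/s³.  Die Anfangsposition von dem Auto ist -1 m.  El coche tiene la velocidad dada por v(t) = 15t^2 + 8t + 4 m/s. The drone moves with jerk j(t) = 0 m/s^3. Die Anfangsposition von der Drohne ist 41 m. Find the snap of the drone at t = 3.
To solve this, we need to take 1 derivative of our jerk equation j(t) = 0. Differentiating jerk, we get snap: s(t) = 0. From the given snap equation s(t) = 0, we substitute t = 3 to get s = 0.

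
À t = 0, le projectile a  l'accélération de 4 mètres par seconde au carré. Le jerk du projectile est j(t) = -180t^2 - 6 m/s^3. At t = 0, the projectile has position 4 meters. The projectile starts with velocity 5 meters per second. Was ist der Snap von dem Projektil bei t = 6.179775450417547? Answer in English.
We must differentiate our jerk equation j(t) = -180·t^2 - 6 1 time. Taking d/dt of j(t), we find s(t) = -360·t. Using s(t) = -360·t and substituting t = 6.179775450417547, we find s = -2224.71916215032.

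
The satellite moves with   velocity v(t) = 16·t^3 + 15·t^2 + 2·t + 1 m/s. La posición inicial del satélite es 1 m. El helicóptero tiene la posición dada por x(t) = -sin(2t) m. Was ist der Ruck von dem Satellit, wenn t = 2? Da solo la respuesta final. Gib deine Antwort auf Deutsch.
j(2) = 222.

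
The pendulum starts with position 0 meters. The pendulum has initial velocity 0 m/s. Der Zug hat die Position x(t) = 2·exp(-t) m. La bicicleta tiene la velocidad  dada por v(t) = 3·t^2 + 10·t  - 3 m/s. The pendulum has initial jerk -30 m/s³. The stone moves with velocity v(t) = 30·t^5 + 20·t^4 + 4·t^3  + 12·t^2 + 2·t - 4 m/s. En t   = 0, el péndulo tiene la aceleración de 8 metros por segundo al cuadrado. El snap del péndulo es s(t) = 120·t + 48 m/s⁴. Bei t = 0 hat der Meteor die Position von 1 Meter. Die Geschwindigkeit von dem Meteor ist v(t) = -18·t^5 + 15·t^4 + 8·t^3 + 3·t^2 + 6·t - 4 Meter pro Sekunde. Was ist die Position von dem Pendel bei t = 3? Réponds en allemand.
Wir müssen die Stammfunktion unserer Gleichung für den Snap s(t) = 120·t + 48 4-mal finden. Die Stammfunktion von dem Snap ist der Ruck. Mit j(0) = -30 erhalten wir j(t) = 60·t^2 + 48·t - 30. Die Stammfunktion von dem Ruck, mit a(0) = 8, ergibt die Beschleunigung: a(t) = 20·t^3 + 24·t^2 - 30·t + 8. Die Stammfunktion von der Beschleunigung ist die Geschwindigkeit. Mit v(0) = 0 erhalten wir v(t) = t·(5·t^3 + 8·t^2 - 15·t + 8). Durch Integration von der Geschwindigkeit und Verwendung der Anfangsbedingung x(0) = 0, erhalten wir x(t) = t^5 + 2·t^4 - 5·t^3 + 4·t^2. Mit x(t) = t^5 + 2·t^4 - 5·t^3 + 4·t^2 und Einsetzen von t = 3, finden wir x = 306.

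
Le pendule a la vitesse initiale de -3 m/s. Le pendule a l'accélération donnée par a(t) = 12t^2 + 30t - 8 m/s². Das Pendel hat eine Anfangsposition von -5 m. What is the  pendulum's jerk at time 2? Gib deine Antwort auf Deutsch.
Ausgehend von der Beschleunigung a(t) = 12·t^2 + 30·t - 8, nehmen wir 1 Ableitung. Durch Ableiten von der Beschleunigung erhalten wir den Ruck: j(t) = 24·t + 30. Aus der Gleichung für den Ruck j(t) = 24·t + 30, setzen wir t = 2 ein und erhalten j = 78.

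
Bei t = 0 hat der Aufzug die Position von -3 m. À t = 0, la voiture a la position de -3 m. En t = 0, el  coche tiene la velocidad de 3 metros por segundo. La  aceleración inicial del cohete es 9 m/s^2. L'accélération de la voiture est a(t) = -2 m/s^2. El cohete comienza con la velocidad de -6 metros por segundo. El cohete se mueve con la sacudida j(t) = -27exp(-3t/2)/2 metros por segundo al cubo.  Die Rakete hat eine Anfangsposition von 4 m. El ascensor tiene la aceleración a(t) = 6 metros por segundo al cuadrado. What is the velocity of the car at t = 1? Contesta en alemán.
Wir müssen die Stammfunktion unserer Gleichung für die Beschleunigung a(t) = -2 1-mal finden. Durch Integration von der Beschleunigung und Verwendung der Anfangsbedingung v(0) = 3, erhalten wir v(t) = 3 - 2·t. Aus der Gleichung für die Geschwindigkeit v(t) = 3 - 2·t, setzen wir t = 1 ein und erhalten v = 1.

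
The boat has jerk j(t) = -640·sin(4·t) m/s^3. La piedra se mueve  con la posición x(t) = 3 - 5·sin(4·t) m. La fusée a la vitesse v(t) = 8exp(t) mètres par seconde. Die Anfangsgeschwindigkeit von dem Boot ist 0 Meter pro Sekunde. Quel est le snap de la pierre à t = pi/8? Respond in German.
Wir müssen unsere Gleichung für die Position x(t) = 3 - 5·sin(4·t) 4-mal ableiten. Mit d/dt von x(t) finden wir v(t) = -20·cos(4·t). Durch Ableiten von der Geschwindigkeit erhalten wir die Beschleunigung: a(t) = 80·sin(4·t). Die Ableitung von der Beschleunigung ergibt den Ruck: j(t) = 320·cos(4·t). Mit d/dt von j(t) finden wir s(t) = -1280·sin(4·t). Mit s(t) = -1280·sin(4·t) und Einsetzen von t = pi/8, finden wir s = -1280.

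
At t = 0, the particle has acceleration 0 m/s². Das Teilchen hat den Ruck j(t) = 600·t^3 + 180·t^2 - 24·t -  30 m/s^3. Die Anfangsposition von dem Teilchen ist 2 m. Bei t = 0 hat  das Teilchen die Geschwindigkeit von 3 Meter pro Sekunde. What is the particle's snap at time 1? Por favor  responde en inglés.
To solve this, we need to take 1 derivative of our jerk equation j(t) = 600·t^3 + 180·t^2 - 24·t - 30. Taking d/dt of j(t), we find s(t) = 1800·t^2 + 360·t - 24. Using s(t) = 1800·t^2 + 360·t - 24 and substituting t = 1, we find s = 2136.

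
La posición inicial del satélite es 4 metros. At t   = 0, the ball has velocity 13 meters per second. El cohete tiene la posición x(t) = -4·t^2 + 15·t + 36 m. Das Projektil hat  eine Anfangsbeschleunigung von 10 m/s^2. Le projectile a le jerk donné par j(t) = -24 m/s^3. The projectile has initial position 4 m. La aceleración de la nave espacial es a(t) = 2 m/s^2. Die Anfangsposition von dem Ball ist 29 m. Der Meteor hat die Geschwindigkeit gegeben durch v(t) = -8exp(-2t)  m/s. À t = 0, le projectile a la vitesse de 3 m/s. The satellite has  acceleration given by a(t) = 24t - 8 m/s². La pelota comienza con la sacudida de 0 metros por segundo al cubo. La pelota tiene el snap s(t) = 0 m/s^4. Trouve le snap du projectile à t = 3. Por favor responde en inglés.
We must differentiate our jerk equation j(t) = -24 1 time. Taking d/dt of j(t), we find s(t) = 0. Using s(t) = 0 and substituting t = 3, we find s = 0.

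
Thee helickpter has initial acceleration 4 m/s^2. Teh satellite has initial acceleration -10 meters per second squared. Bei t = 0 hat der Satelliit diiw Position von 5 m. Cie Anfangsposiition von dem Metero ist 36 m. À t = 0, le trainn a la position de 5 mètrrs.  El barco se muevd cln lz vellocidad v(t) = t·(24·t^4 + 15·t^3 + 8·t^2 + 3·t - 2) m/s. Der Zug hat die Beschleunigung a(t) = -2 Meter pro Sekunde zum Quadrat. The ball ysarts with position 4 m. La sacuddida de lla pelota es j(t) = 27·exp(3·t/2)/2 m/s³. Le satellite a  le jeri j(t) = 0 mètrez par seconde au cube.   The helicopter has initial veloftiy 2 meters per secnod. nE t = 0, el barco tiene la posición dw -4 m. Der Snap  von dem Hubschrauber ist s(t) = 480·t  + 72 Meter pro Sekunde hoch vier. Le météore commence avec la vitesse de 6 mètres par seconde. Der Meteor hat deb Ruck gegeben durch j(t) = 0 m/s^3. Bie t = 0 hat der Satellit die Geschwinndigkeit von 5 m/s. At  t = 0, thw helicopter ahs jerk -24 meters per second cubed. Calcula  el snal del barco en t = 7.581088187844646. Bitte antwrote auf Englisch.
To solve this, we need to take 3 derivatives of our velocity equation v(t) = t·(24·t^4 + 15·t^3 + 8·t^2 + 3·t - 2). The derivative of velocity gives acceleration: a(t) = 24·t^4 + 15·t^3 + 8·t^2 + t·(96·t^3 + 45·t^2 + 16·t + 3) + 3·t - 2. Differentiating acceleration, we get jerk: j(t) = 192·t^3 + 90·t^2 + t·(288·t^2 + 90·t + 16) + 32·t + 6. The derivative of jerk gives snap: s(t) = 864·t^2 + t·(576·t + 90) + 270·t + 48. From the given snap equation s(t) = 864·t^2 + t·(576·t + 90) + 270·t + 48, we substitute t = 7.581088187844646 to get s = 85538.1650287278.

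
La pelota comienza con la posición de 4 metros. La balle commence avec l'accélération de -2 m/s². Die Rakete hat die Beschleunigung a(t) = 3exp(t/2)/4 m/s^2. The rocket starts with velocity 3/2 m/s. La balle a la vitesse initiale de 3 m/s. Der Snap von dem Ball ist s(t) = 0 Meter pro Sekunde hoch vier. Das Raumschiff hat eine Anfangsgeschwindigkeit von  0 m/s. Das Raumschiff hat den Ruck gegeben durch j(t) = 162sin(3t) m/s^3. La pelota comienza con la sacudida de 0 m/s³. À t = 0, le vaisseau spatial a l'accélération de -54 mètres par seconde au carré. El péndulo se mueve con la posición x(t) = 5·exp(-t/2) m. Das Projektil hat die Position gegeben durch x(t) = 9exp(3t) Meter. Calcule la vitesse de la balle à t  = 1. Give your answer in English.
To solve this, we need to take 3 integrals of our snap equation s(t) = 0. The integral of snap, with j(0) = 0, gives jerk: j(t) = 0. Finding the integral of j(t) and using a(0) = -2: a(t) = -2. Integrating acceleration and using the initial condition v(0) = 3, we get v(t) = 3 - 2·t. From the given velocity equation v(t) = 3 - 2·t, we substitute t = 1 to get v = 1.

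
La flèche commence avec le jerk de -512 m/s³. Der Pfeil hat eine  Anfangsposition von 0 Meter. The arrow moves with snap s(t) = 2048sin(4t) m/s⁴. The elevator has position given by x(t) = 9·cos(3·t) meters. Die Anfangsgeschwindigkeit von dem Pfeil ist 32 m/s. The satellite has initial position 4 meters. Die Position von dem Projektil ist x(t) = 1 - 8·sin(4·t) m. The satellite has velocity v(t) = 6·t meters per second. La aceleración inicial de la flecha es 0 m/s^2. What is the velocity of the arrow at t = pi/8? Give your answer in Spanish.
Necesitamos integrar nuestra ecuación del snap s(t) = 2048·sin(4·t) 3 veces. Integrando el snap y usando la condición inicial j(0) = -512, obtenemos j(t) = -512·cos(4·t). La antiderivada de la sacudida es la aceleración. Usando a(0) = 0, obtenemos a(t) = -128·sin(4·t). Integrando la aceleración y usando la condición inicial v(0) = 32, obtenemos v(t) = 32·cos(4·t). Usando v(t) = 32·cos(4·t) y sustituyendo t = pi/8, encontramos v = 0.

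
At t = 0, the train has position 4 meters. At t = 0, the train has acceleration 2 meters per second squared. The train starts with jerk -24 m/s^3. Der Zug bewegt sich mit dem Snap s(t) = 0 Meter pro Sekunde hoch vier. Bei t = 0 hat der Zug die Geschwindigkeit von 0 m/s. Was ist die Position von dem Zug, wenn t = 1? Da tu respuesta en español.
Para resolver esto, necesitamos tomar 4 integrales de nuestra ecuación del snap s(t) = 0. La antiderivada del snap, con j(0) = -24, da la sacudida: j(t) = -24. Integrando la sacudida y usando la condición inicial a(0) = 2, obtenemos a(t) = 2 - 24·t. La antiderivada de la aceleración es la velocidad. Usando v(0) = 0, obtenemos v(t) = 2·t·(1 - 6·t). Tomando ∫v(t)dt y aplicando x(0) = 4, encontramos x(t) = -4·t^3 + t^2 + 4. De la ecuación de la posición x(t) = -4·t^3 + t^2 + 4, sustituimos t = 1 para obtener x = 1.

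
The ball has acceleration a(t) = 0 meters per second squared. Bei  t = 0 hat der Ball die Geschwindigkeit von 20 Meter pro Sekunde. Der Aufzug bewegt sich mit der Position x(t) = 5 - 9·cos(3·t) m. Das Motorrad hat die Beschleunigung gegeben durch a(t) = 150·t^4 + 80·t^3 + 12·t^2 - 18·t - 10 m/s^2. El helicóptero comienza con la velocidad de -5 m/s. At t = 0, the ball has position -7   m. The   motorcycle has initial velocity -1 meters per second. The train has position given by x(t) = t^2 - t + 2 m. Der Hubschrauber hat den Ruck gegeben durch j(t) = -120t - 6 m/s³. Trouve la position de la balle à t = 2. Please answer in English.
We need to integrate our acceleration equation a(t) = 0 2 times. The integral of acceleration, with v(0) = 20, gives velocity: v(t) = 20. Taking ∫v(t)dt and applying x(0) = -7, we find x(t) = 20·t - 7. Using x(t) = 20·t - 7 and substituting t = 2, we find x = 33.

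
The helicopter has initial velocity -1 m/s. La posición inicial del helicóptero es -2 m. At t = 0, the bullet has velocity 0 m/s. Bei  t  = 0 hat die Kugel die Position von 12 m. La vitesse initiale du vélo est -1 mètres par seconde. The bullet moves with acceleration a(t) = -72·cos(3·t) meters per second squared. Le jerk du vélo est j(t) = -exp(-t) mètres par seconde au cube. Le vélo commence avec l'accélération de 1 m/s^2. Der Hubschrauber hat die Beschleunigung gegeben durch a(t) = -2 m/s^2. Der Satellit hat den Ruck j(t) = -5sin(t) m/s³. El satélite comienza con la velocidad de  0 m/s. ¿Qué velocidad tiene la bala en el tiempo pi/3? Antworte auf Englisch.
We need to integrate our acceleration equation a(t) = -72·cos(3·t) 1 time. The antiderivative of acceleration is velocity. Using v(0) = 0, we get v(t) = -24·sin(3·t). From the given velocity equation v(t) = -24·sin(3·t), we substitute t = pi/3 to get v = 0.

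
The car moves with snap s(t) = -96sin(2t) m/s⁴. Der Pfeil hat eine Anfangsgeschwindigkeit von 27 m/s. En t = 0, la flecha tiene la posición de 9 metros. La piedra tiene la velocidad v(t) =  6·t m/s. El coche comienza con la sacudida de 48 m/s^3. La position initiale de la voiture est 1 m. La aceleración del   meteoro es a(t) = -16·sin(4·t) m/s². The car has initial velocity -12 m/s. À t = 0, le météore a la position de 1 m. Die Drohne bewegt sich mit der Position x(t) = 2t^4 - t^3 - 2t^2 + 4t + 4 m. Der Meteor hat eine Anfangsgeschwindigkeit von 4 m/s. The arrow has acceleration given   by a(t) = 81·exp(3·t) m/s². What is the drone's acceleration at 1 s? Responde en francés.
En partant de la position x(t) = 2·t^4 - t^3 - 2·t^2 + 4·t + 4, nous prenons 2 dérivées. La dérivée de la position donne la vitesse: v(t) = 8·t^3 - 3·t^2 - 4·t + 4. La dérivée de la vitesse donne l'accélération: a(t) = 24·t^2 - 6·t - 4. En utilisant a(t) = 24·t^2 - 6·t - 4 et en substituant t = 1, nous trouvons a = 14.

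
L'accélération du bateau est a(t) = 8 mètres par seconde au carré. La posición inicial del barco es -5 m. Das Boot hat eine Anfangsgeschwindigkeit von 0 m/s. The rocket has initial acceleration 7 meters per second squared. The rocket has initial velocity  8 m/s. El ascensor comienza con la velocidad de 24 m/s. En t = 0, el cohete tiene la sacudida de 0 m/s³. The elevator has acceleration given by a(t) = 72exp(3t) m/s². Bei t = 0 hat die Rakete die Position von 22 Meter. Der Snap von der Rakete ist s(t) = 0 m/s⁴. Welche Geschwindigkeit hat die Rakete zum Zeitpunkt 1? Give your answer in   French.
Nous devons trouver l'intégrale de notre équation du snap s(t) = 0 3 fois. En intégrant le snap et en utilisant la condition initiale j(0) = 0, nous obtenons j(t) = 0. La primitive du jerk, avec a(0) = 7, donne l'accélération: a(t) = 7. La primitive de l'accélération est la vitesse. En utilisant v(0) = 8, nous obtenons v(t) = 7·t + 8. Nous avons la vitesse v(t) = 7·t + 8. En substituant t = 1: v(1) = 15.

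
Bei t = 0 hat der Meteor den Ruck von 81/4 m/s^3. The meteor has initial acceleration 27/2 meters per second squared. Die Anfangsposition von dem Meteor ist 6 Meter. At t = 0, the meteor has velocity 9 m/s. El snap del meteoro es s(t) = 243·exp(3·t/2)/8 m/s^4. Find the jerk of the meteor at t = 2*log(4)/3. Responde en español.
Debemos encontrar la integral de nuestra ecuación del snap s(t) = 243·exp(3·t/2)/8 1 vez. Tomando ∫s(t)dt y aplicando j(0) = 81/4, encontramos j(t) = 81·exp(3·t/2)/4. Usando j(t) = 81·exp(3·t/2)/4 y sustituyendo t = 2*log(4)/3, encontramos j = 81.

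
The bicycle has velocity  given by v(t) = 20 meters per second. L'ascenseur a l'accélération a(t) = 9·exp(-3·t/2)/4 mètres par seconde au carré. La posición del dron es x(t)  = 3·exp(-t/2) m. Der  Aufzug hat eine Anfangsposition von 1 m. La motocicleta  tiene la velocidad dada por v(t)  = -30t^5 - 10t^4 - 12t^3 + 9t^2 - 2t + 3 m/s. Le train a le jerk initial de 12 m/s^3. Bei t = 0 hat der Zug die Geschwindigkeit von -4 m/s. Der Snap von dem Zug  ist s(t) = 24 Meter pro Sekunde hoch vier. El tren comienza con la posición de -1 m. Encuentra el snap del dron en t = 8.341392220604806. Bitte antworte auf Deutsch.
Ausgehend von der Position x(t) = 3·exp(-t/2), nehmen wir 4 Ableitungen. Mit d/dt von x(t) finden wir v(t) = -3·exp(-t/2)/2. Mit d/dt von v(t) finden wir a(t) = 3·exp(-t/2)/4. Die Ableitung von der Beschleunigung ergibt den Ruck: j(t) = -3·exp(-t/2)/8. Durch Ableiten von dem Ruck erhalten wir den Snap: s(t) = 3·exp(-t/2)/16. Aus der Gleichung für den Snap s(t) = 3·exp(-t/2)/16, setzen wir t = 8.341392220604806 ein und erhalten s = 0.00289528263551638.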